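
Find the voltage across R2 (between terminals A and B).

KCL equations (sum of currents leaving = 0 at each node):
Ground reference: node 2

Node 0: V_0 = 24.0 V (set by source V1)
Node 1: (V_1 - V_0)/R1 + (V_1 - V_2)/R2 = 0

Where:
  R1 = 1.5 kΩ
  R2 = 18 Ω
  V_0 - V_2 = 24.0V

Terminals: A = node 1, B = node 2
R1 and R2 are in series across V1 (node 0 → node 1 → node 2), and the output A–B is taken across R2, so this is a voltage divider.
Series current: I = V1/(R1 + R2) = 24/(1500 + 18) = 24/1518 = 0.01581 A
V_R2 = I × R2 = V1 × R2/(R1 + R2) = 24 × 18/1518 = 0.2846 V

Final answer: 0.2846 V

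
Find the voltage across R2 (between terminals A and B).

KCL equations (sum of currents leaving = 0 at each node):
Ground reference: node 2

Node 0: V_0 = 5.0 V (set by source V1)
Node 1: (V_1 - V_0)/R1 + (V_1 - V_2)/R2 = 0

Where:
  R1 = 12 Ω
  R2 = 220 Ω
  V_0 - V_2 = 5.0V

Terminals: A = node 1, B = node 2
R1 and R2 are in series across V1 (node 0 → node 1 → node 2), and the output A–B is taken across R2, so this is a voltage divider.
Series current: I = V1/(R1 + R2) = 5/(12 + 220) = 5/232 = 0.02155 A
V_R2 = I × R2 = V1 × R2/(R1 + R2) = 5 × 220/232 = 4.741 V

Final answer: 4.741 V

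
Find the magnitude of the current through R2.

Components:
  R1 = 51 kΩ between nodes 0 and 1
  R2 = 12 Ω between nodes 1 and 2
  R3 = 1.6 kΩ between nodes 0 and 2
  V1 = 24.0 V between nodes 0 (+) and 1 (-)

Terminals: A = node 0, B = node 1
Nodal analysis, taking node 1 as the 0 V reference.
Source V1 fixes V_0 = 24 V.
KCL at each unknown node (sum of currents leaving = 0; resistances in Ω):
  Node 2: (V_2 - 0)/12 + (V_2 - 24)/1600 = 0
Collecting terms: 0.08396 × V_2 = 0.015  =>  V_2 = 0.1787 V
I_R2 = (V_1 - V_2)/R2 = (0 - 0.1787)/12 = -0.01489 A
|I_R2| = 0.01489 A

Final answer: |I_R2| = 0.01489 A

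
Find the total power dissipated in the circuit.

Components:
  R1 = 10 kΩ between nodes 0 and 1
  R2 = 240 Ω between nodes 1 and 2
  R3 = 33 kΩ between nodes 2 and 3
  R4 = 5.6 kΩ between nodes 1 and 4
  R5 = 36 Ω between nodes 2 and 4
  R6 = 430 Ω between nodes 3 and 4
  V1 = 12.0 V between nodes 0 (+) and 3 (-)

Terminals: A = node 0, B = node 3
Nodal analysis, taking node 3 as the 0 V reference.
Source V1 fixes V_0 = 12 V.
KCL at each unknown node (sum of currents leaving = 0; resistances in Ω):
  Node 1: (V_1 - 12)/10000 + (V_1 - V_2)/240 + (V_1 - V_4)/5600 = 0
  Node 2: (V_2 - V_1)/240 + (V_2 - 0)/33000 + (V_2 - V_4)/36 = 0
  Node 4: (V_4 - V_1)/5600 + (V_4 - V_2)/36 + (V_4 - 0)/430 = 0
Collecting terms (coefficients in siemens):
  0.004445·V_1 - 0.004167·V_2 - 0.0001786·V_4 = 0.0012
  0.03197·V_2 - 0.004167·V_1 - 0.02778·V_4 = 0
  0.03028·V_4 - 0.0001786·V_1 - 0.02778·V_2 = 0
Solving these 3 simultaneous equations (Gaussian elimination) gives:
  V_1 = 0.771 V, V_2 = 0.5141 V, V_4 = 0.4761 V
Power in each resistor, P = (ΔV)²/R:
  P_R1 = (12 - 0.771)²/10000 = 0.01261 W
  P_R2 = (0.771 - 0.5141)²/240 = 0.0002749 W
  P_R3 = (0.5141 - 0)²/33000 = 0.00000801 W
  P_R4 = (0.771 - 0.4761)²/5600 = 0.00001552 W
  P_R5 = (0.5141 - 0.4761)²/36 = 0.00004004 W
  P_R6 = (0 - 0.4761)²/430 = 0.0005273 W
P_total = P_R1 + P_R2 + P_R3 + P_R4 + P_R5 + P_R6 = 0.01347 W

Final answer: 0.01347 W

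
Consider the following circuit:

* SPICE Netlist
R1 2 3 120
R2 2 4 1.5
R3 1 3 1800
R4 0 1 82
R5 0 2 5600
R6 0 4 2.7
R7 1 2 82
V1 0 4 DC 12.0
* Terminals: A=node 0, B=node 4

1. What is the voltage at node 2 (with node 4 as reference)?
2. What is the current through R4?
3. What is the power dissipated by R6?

Nodal analysis, taking node 4 as the 0 V reference.
Source V1 fixes V_0 = 12 V.
KCL at each unknown node (sum of currents leaving = 0; resistances in Ω):
  Node 1: (V_1 - V_3)/1800 + (V_1 - 12)/82 + (V_1 - V_2)/82 = 0
  Node 2: (V_2 - V_3)/120 + (V_2 - 0)/1.5 + (V_2 - 12)/5600 + (V_2 - V_1)/82 = 0
  Node 3: (V_3 - V_2)/120 + (V_3 - V_1)/1800 = 0
Collecting terms (coefficients in siemens):
  0.02495·V_1 - 0.0122·V_2 - 0.0005556·V_3 = 0.1463
  0.6874·V_2 - 0.0122·V_1 - 0.008333·V_3 = 0.002143
  0.008889·V_3 - 0.0005556·V_1 - 0.008333·V_2 = 0
Solving these 3 simultaneous equations (Gaussian elimination) gives:
  V_1 = 5.933 V, V_2 = 0.1142 V, V_3 = 0.4778 V
Part 1:
  Read off the nodal solution: V_2 = 0.1142 V
Part 2:
  I_R4 = (V_0 - V_1)/R4 = (12 - 5.933)/82 = 0.07399 A
  Magnitude: I_R4 = 0.07399 A
Part 3:
  I_R6 = (V_0 - V_4)/R6 = (12 - 0)/2.7 = 4.444 A
  P_R6 = I_R6² × R6 = (4.444)² × 2.7 = 53.33 W

Final answers:
1. V_2 = 0.1142 V
2. I_R4 = 0.07399 A
3. P_R6 = 53.33 W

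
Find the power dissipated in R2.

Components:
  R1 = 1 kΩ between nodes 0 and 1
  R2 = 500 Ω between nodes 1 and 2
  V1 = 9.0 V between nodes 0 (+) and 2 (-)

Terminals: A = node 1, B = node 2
Nodal analysis, taking node 2 as the 0 V reference.
Source V1 fixes V_0 = 9 V.
KCL at each unknown node (sum of currents leaving = 0; resistances in Ω):
  Node 1: (V_1 - 9)/1000 + (V_1 - 0)/500 = 0
Collecting terms: 0.003 × V_1 = 0.009  =>  V_1 = 3 V
I_R2 = (V_1 - V_2)/R2 = (3 - 0)/500 = 0.006 A
P_R2 = I_R2² × R2 = (0.006)² × 500 = 0.018 W

Final answer: 0.018 W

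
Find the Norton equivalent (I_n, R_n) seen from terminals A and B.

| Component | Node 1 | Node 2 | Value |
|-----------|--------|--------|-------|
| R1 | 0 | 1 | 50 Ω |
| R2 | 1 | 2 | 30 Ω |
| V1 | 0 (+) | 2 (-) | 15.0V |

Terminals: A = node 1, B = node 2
Find the Thévenin equivalent first; then I_n = V_th/R_th and R_n = R_th.
Step 1 — V_th is the open-circuit voltage V_A - V_B (nothing connected across the terminals).
Nodal analysis, taking node 2 as the 0 V reference.
Source V1 fixes V_0 = 15 V.
KCL at each unknown node (sum of currents leaving = 0; resistances in Ω):
  Node 1: (V_1 - 15)/50 + (V_1 - 0)/30 = 0
Collecting terms: 0.05333 × V_1 = 0.3  =>  V_1 = 5.625 V
V_th = V_1 - V_2 = 5.625 - 0 = 5.625 V
Step 2 — R_th: zero the source — replace V1 by a short circuit (node 2 merges into node 0) — and find the resistance seen between A (node 1) and B (node 0).
Reduce the network between node 1 (A) and node 0 (B) by series/parallel combination:
  Rp1 = R1 ‖ R2 (parallel, both between nodes 0 and 1) = 1/(1/50 + 1/30) = 18.75 Ω
R_th = 18.75 Ω
I_n = V_th/R_th = 5.625/18.75 = 0.3 A, and R_n = R_th = 18.75 Ω

Final answer: I_n = 0.3 A, R_n = 18.75 Ω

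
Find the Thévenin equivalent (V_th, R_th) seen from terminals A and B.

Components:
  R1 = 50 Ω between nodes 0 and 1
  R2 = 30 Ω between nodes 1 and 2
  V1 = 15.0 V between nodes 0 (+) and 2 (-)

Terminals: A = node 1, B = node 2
Step 1 — V_th is the open-circuit voltage V_A - V_B (nothing connected across the terminals).
Nodal analysis, taking node 2 as the 0 V reference.
Source V1 fixes V_0 = 15 V.
KCL at each unknown node (sum of currents leaving = 0; resistances in Ω):
  Node 1: (V_1 - 15)/50 + (V_1 - 0)/30 = 0
Collecting terms: 0.05333 × V_1 = 0.3  =>  V_1 = 5.625 V
V_th = V_1 - V_2 = 5.625 - 0 = 5.625 V
Step 2 — R_th: zero the source — replace V1 by a short circuit (node 2 merges into node 0) — and find the resistance seen between A (node 1) and B (node 0).
Reduce the network between node 1 (A) and node 0 (B) by series/parallel combination:
  Rp1 = R1 ‖ R2 (parallel, both between nodes 0 and 1) = 1/(1/50 + 1/30) = 18.75 Ω
R_th = 18.75 Ω

Final answer: V_th = 5.625 V, R_th = 18.75 Ω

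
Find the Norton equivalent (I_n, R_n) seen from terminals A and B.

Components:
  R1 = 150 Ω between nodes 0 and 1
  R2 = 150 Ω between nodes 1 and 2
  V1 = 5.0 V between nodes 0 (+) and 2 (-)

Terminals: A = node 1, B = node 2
Find the Thévenin equivalent first; then I_n = V_th/R_th and R_n = R_th.
Step 1 — V_th is the open-circuit voltage V_A - V_B (nothing connected across the terminals).
Nodal analysis, taking node 2 as the 0 V reference.
Source V1 fixes V_0 = 5 V.
KCL at each unknown node (sum of currents leaving = 0; resistances in Ω):
  Node 1: (V_1 - 5)/150 + (V_1 - 0)/150 = 0
Collecting terms: 0.01333 × V_1 = 0.03333  =>  V_1 = 2.5 V
V_th = V_1 - V_2 = 2.5 - 0 = 2.5 V
Step 2 — R_th: zero the source — replace V1 by a short circuit (node 2 merges into node 0) — and find the resistance seen between A (node 1) and B (node 0).
Reduce the network between node 1 (A) and node 0 (B) by series/parallel combination:
  Rp1 = R1 ‖ R2 (parallel, both between nodes 0 and 1) = 1/(1/150 + 1/150) = 75 Ω
R_th = 75 Ω
I_n = V_th/R_th = 2.5/75 = 0.03333 A, and R_n = R_th = 75 Ω

Final answer: I_n = 0.03333 A, R_n = 75 Ω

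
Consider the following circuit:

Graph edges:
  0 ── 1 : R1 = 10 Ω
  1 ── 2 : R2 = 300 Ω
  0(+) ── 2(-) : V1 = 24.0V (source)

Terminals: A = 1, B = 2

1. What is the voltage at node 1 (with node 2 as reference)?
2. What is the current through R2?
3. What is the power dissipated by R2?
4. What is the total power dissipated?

Nodal analysis, taking node 2 as the 0 V reference.
Source V1 fixes V_0 = 24 V.
KCL at each unknown node (sum of currents leaving = 0; resistances in Ω):
  Node 1: (V_1 - 24)/10 + (V_1 - 0)/300 = 0
Collecting terms: 0.1033 × V_1 = 2.4  =>  V_1 = 23.23 V
Part 1:
  Read off the nodal solution: V_1 = 23.23 V
Part 2:
  I_R2 = (V_1 - V_2)/R2 = (23.23 - 0)/300 = 0.07742 A
  Magnitude: I_R2 = 0.07742 A
Part 3:
  I_R2 = (V_1 - V_2)/R2 = (23.23 - 0)/300 = 0.07742 A
  P_R2 = I_R2² × R2 = (0.07742)² × 300 = 1.798 W
Part 4:
  Power in each resistor, P = (ΔV)²/R:
    P_R1 = (24 - 23.23)²/10 = 0.05994 W
    P_R2 = (23.23 - 0)²/300 = 1.798 W
  P_total = P_R1 + P_R2 = 1.858 W

Final answers:
1. V_1 = 23.23 V
2. I_R2 = 0.07742 A
3. P_R2 = 1.798 W
4. P_total = 1.858 W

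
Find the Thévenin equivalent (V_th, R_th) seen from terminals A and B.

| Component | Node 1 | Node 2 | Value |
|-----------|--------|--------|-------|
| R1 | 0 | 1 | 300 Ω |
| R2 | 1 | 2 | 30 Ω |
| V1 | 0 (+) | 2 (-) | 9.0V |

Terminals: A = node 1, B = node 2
Step 1 — V_th is the open-circuit voltage V_A - V_B (nothing connected across the terminals).
Nodal analysis, taking node 2 as the 0 V reference.
Source V1 fixes V_0 = 9 V.
KCL at each unknown node (sum of currents leaving = 0; resistances in Ω):
  Node 1: (V_1 - 9)/300 + (V_1 - 0)/30 = 0
Collecting terms: 0.03667 × V_1 = 0.03  =>  V_1 = 0.8182 V
V_th = V_1 - V_2 = 0.8182 - 0 = 0.8182 V
Step 2 — R_th: zero the source — replace V1 by a short circuit (node 2 merges into node 0) — and find the resistance seen between A (node 1) and B (node 0).
Reduce the network between node 1 (A) and node 0 (B) by series/parallel combination:
  Rp1 = R1 ‖ R2 (parallel, both between nodes 0 and 1) = 1/(1/300 + 1/30) = 27.27 Ω
R_th = 27.27 Ω

Final answer: V_th = 0.8182 V, R_th = 27.27 Ω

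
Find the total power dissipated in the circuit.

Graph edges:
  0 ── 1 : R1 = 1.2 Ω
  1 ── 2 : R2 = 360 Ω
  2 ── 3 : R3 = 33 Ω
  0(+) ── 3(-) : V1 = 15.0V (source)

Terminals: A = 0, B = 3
Nodal analysis, taking node 3 as the 0 V reference.
Source V1 fixes V_0 = 15 V.
KCL at each unknown node (sum of currents leaving = 0; resistances in Ω):
  Node 1: (V_1 - 15)/1.2 + (V_1 - V_2)/360 = 0
  Node 2: (V_2 - V_1)/360 + (V_2 - 0)/33 = 0
Collecting terms (coefficients in siemens):
  0.8361·V_1 - 0.002778·V_2 = 12.5
  0.03308·V_2 - 0.002778·V_1 = 0
Determinant D = (0.8361)(0.03308) - (-0.002778)(-0.002778) = 0.02765
V_1 = [(12.5)(0.03308) - (-0.002778)(0)]/D = 14.95 V
V_2 = [(0.8361)(0) - (12.5)(-0.002778)]/D = 1.256 V
Power in each resistor, P = (ΔV)²/R:
  P_R1 = (15 - 14.95)²/1.2 = 0.001738 W
  P_R2 = (14.95 - 1.256)²/360 = 0.5213 W
  P_R3 = (1.256 - 0)²/33 = 0.04778 W
P_total = P_R1 + P_R2 + P_R3 = 0.5708 W

Final answer: 0.5708 W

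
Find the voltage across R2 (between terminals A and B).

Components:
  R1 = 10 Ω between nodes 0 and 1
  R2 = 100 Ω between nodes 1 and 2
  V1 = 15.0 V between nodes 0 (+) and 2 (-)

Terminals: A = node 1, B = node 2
R1 and R2 are in series across V1 (node 0 → node 1 → node 2), and the output A–B is taken across R2, so this is a voltage divider.
Series current: I = V1/(R1 + R2) = 15/(10 + 100) = 15/110 = 0.1364 A
V_R2 = I × R2 = V1 × R2/(R1 + R2) = 15 × 100/110 = 13.64 V

Final answer: 13.64 V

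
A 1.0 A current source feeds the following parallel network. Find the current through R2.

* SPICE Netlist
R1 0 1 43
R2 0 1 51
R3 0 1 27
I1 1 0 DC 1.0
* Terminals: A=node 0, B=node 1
All resistors sit directly between nodes 0 and 1, so they are in parallel and share one voltage V; the full source current 1 A splits among them.
1/R_par = 1/43 + 1/51 + 1/27 = 0.0799 S  =>  R_par = 12.52 Ω
V = I × R_par = 1 × 12.52 = 12.52 V
I_R2 = V/R2 = 12.52/51 = 0.2454 A

Final answer: 0.2454 A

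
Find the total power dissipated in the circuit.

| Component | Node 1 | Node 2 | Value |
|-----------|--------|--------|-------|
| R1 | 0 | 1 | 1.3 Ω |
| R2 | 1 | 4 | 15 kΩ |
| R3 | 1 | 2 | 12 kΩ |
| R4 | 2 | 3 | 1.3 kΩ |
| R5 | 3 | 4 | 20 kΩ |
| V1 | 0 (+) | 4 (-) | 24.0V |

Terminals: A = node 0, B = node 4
Nodal analysis, taking node 4 as the 0 V reference.
Source V1 fixes V_0 = 24 V.
KCL at each unknown node (sum of currents leaving = 0; resistances in Ω):
  Node 1: (V_1 - 24)/1.3 + (V_1 - 0)/15000 + (V_1 - V_2)/12000 = 0
  Node 2: (V_2 - V_1)/12000 + (V_2 - V_3)/1300 = 0
  Node 3: (V_3 - V_2)/1300 + (V_3 - 0)/20000 = 0
Collecting terms (coefficients in siemens):
  0.7694·V_1 - 0.00008333·V_2 = 18.46
  0.0008526·V_2 - 0.00008333·V_1 - 0.0007692·V_3 = 0
  0.0008192·V_3 - 0.0007692·V_2 = 0
Solving these 3 simultaneous equations (Gaussian elimination) gives:
  V_1 = 24 V, V_2 = 15.35 V, V_3 = 14.41 V
Power in each resistor, P = (ΔV)²/R:
  P_R1 = (24 - 24)²/1.3 = 0.000007 W
  P_R2 = (24 - 0)²/15000 = 0.03839 W
  P_R3 = (24 - 15.35)²/12000 = 0.006232 W
  P_R4 = (15.35 - 14.41)²/1300 = 0.0006751 W
  P_R5 = (14.41 - 0)²/20000 = 0.01039 W
P_total = P_R1 + P_R2 + P_R3 + P_R4 + P_R5 = 0.05569 W

Final answer: 0.05569 W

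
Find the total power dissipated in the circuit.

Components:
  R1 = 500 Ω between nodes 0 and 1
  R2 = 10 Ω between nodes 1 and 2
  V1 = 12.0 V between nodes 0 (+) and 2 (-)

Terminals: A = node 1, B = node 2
Nodal analysis, taking node 2 as the 0 V reference.
Source V1 fixes V_0 = 12 V.
KCL at each unknown node (sum of currents leaving = 0; resistances in Ω):
  Node 1: (V_1 - 12)/500 + (V_1 - 0)/10 = 0
Collecting terms: 0.102 × V_1 = 0.024  =>  V_1 = 0.2353 V
Power in each resistor, P = (ΔV)²/R:
  P_R1 = (12 - 0.2353)²/500 = 0.2768 W
  P_R2 = (0.2353 - 0)²/10 = 0.005536 W
P_total = P_R1 + P_R2 = 0.2824 W

Final answer: 0.2824 W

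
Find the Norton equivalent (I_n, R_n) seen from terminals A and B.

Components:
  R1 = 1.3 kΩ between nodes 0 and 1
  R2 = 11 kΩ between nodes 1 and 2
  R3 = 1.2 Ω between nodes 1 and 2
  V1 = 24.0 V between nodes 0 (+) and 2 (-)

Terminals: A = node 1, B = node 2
Find the Thévenin equivalent first; then I_n = V_th/R_th and R_n = R_th.
Step 1 — V_th is the open-circuit voltage V_A - V_B (nothing connected across the terminals).
Nodal analysis, taking node 2 as the 0 V reference.
Source V1 fixes V_0 = 24 V.
KCL at each unknown node (sum of currents leaving = 0; resistances in Ω):
  Node 1: (V_1 - 24)/1300 + (V_1 - 0)/11000 + (V_1 - 0)/1.2 = 0
Collecting terms: 0.8342 × V_1 = 0.01846  =>  V_1 = 0.02213 V
V_th = V_1 - V_2 = 0.02213 - 0 = 0.02213 V
Step 2 — R_th: zero the source — replace V1 by a short circuit (node 2 merges into node 0) — and find the resistance seen between A (node 1) and B (node 0).
Reduce the network between node 1 (A) and node 0 (B) by series/parallel combination:
  Rp1 = R1 ‖ R2 ‖ R3 (parallel, all between nodes 0 and 1) = 1/(1/1300 + 1/11000 + 1/1.2) = 1.199 Ω
R_th = 1.199 Ω
I_n = V_th/R_th = 0.02213/1.199 = 0.01846 A, and R_n = R_th = 1.199 Ω

Final answer: I_n = 0.01846 A, R_n = 1.199 Ω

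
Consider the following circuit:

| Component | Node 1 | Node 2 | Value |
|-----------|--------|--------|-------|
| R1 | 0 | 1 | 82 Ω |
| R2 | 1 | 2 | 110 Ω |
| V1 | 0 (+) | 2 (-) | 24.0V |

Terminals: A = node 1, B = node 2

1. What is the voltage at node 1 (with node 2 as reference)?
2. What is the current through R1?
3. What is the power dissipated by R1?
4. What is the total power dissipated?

Nodal analysis, taking node 2 as the 0 V reference.
Source V1 fixes V_0 = 24 V.
KCL at each unknown node (sum of currents leaving = 0; resistances in Ω):
  Node 1: (V_1 - 24)/82 + (V_1 - 0)/110 = 0
Collecting terms: 0.02129 × V_1 = 0.2927  =>  V_1 = 13.75 V
Part 1:
  Read off the nodal solution: V_1 = 13.75 V
Part 2:
  I_R1 = (V_0 - V_1)/R1 = (24 - 13.75)/82 = 0.125 A
  Magnitude: I_R1 = 0.125 A
Part 3:
  I_R1 = (V_0 - V_1)/R1 = (24 - 13.75)/82 = 0.125 A
  P_R1 = I_R1² × R1 = (0.125)² × 82 = 1.281 W
Part 4:
  Power in each resistor, P = (ΔV)²/R:
    P_R1 = (24 - 13.75)²/82 = 1.281 W
    P_R2 = (13.75 - 0)²/110 = 1.719 W
  P_total = P_R1 + P_R2 = 3 W

Final answers:
1. V_1 = 13.75 V
2. I_R1 = 0.125 A
3. P_R1 = 1.281 W
4. P_total = 3 W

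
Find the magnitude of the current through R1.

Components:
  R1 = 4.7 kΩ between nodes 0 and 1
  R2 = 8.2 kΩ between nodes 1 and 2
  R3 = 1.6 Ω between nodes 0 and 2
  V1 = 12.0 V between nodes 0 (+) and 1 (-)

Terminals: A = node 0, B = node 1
Nodal analysis, taking node 1 as the 0 V reference.
Source V1 fixes V_0 = 12 V.
KCL at each unknown node (sum of currents leaving = 0; resistances in Ω):
  Node 2: (V_2 - 0)/8200 + (V_2 - 12)/1.6 = 0
Collecting terms: 0.6251 × V_2 = 7.5  =>  V_2 = 12 V
I_R1 = (V_0 - V_1)/R1 = (12 - 0)/4700 = 0.002553 A
|I_R1| = 0.002553 A

Final answer: |I_R1| = 0.002553 A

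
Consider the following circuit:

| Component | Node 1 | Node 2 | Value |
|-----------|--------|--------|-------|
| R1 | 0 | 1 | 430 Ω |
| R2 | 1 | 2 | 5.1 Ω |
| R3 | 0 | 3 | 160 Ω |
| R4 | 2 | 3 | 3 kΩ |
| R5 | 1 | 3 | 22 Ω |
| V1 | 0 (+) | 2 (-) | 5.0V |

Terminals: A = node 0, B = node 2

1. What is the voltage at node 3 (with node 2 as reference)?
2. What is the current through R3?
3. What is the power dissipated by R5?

Nodal analysis, taking node 2 as the 0 V reference.
Source V1 fixes V_0 = 5 V.
KCL at each unknown node (sum of currents leaving = 0; resistances in Ω):
  Node 1: (V_1 - 5)/430 + (V_1 - 0)/5.1 + (V_1 - V_3)/22 = 0
  Node 3: (V_3 - 5)/160 + (V_3 - 0)/3000 + (V_3 - V_1)/22 = 0
Collecting terms (coefficients in siemens):
  0.2439·V_1 - 0.04545·V_3 = 0.01163
  0.05204·V_3 - 0.04545·V_1 = 0.03125
Determinant D = (0.2439)(0.05204) - (-0.04545)(-0.04545) = 0.01062
V_1 = [(0.01163)(0.05204) - (-0.04545)(0.03125)]/D = 0.1907 V
V_3 = [(0.2439)(0.03125) - (0.01163)(-0.04545)]/D = 0.7671 V
Part 1:
  Read off the nodal solution: V_3 = 0.7671 V
Part 2:
  I_R3 = (V_0 - V_3)/R3 = (5 - 0.7671)/160 = 0.02646 A
  Magnitude: I_R3 = 0.02646 A
Part 3:
  I_R5 = (V_1 - V_3)/R5 = (0.1907 - 0.7671)/22 = -0.0262 A
  P_R5 = I_R5² × R5 = (-0.0262)² × 22 = 0.0151 W

Final answers:
1. V_3 = 0.7671 V
2. I_R3 = 0.02646 A
3. P_R5 = 0.0151 W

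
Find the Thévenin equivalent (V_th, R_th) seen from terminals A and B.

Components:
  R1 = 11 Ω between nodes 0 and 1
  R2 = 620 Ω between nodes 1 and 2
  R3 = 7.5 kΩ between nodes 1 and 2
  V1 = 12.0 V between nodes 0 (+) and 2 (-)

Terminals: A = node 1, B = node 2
Step 1 — V_th is the open-circuit voltage V_A - V_B (nothing connected across the terminals).
Nodal analysis, taking node 2 as the 0 V reference.
Source V1 fixes V_0 = 12 V.
KCL at each unknown node (sum of currents leaving = 0; resistances in Ω):
  Node 1: (V_1 - 12)/11 + (V_1 - 0)/620 + (V_1 - 0)/7500 = 0
Collecting terms: 0.09266 × V_1 = 1.091  =>  V_1 = 11.77 V
V_th = V_1 - V_2 = 11.77 - 0 = 11.77 V
Step 2 — R_th: zero the source — replace V1 by a short circuit (node 2 merges into node 0) — and find the resistance seen between A (node 1) and B (node 0).
Reduce the network between node 1 (A) and node 0 (B) by series/parallel combination:
  Rp1 = R1 ‖ R2 ‖ R3 (parallel, all between nodes 0 and 1) = 1/(1/11 + 1/620 + 1/7500) = 10.79 Ω
R_th = 10.79 Ω

Final answer: V_th = 11.77 V, R_th = 10.79 Ω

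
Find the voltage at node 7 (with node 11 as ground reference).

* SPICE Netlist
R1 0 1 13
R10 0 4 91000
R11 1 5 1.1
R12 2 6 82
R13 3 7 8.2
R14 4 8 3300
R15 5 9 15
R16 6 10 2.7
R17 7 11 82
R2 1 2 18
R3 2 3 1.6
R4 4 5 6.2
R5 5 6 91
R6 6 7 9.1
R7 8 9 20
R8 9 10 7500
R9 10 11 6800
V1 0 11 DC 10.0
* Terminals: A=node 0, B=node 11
Nodal analysis, taking node 11 as the 0 V reference.
Source V1 fixes V_0 = 10 V.
KCL at each unknown node (sum of currents leaving = 0; resistances in Ω):
  Node 1: (V_1 - 10)/13 + (V_1 - V_2)/18 + (V_1 - V_5)/1.1 = 0
  Node 2: (V_2 - V_1)/18 + (V_2 - V_3)/1.6 + (V_2 - V_6)/82 = 0
  Node 3: (V_3 - V_2)/1.6 + (V_3 - V_7)/8.2 = 0
  Node 4: (V_4 - V_5)/6.2 + (V_4 - 10)/91000 + (V_4 - V_8)/3300 = 0
  Node 5: (V_5 - V_4)/6.2 + (V_5 - V_6)/91 + (V_5 - V_1)/1.1 + (V_5 - V_9)/15 = 0
  Node 6: (V_6 - V_5)/91 + (V_6 - V_7)/9.1 + (V_6 - V_2)/82 + (V_6 - V_10)/2.7 = 0
  Node 7: (V_7 - V_6)/9.1 + (V_7 - V_3)/8.2 + (V_7 - 0)/82 = 0
  Node 8: (V_8 - V_9)/20 + (V_8 - V_4)/3300 = 0
  Node 9: (V_9 - V_8)/20 + (V_9 - V_10)/7500 + (V_9 - V_5)/15 = 0
  Node 10: (V_10 - V_9)/7500 + (V_10 - 0)/6800 + (V_10 - V_6)/2.7 = 0
Collecting terms (coefficients in siemens):
  1.042·V_1 - 0.05556·V_2 - 0.9091·V_5 = 0.7692
  0.6928·V_2 - 0.05556·V_1 - 0.625·V_3 - 0.0122·V_6 = 0
  0.747·V_3 - 0.625·V_2 - 0.122·V_7 = 0
  0.1616·V_4 - 0.1613·V_5 - 0.000303·V_8 = 0.0001099
  1.148·V_5 - 0.9091·V_1 - 0.1613·V_4 - 0.01099·V_6 - 0.06667·V_9 = 0
  0.5034·V_6 - 0.0122·V_2 - 0.01099·V_5 - 0.1099·V_7 - 0.3704·V_10 = 0
  0.244·V_7 - 0.122·V_3 - 0.1099·V_6 = 0
  0.0503·V_8 - 0.000303·V_4 - 0.05·V_9 = 0
  0.1168·V_9 - 0.06667·V_5 - 0.05·V_8 - 0.0001333·V_10 = 0
  0.3707·V_10 - 0.3704·V_6 - 0.0001333·V_9 = 0
Solving these 10 simultaneous equations (Gaussian elimination) gives:
  V_1 = 8.874 V, V_2 = 7.64 V, V_3 = 7.539 V, V_4 = 8.854 V
  V_5 = 8.854 V, V_6 = 7.221 V, V_7 = 7.019 V, V_8 = 8.85 V
  V_9 = 8.85 V, V_10 = 7.219 V
The requested potential is V_7 = 7.019 V.

Final answer: V_7 = 7.019 V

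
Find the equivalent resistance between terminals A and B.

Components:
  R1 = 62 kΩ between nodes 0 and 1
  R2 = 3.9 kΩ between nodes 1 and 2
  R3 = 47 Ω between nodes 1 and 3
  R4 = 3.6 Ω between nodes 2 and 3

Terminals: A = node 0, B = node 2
Reduce the network between node 0 (A) and node 2 (B) by series/parallel combination:
  Rs1 = R3 + R4 (series, joined only at node 3) = 47 + 3.6 = 50.6 Ω
  Rp1 = R2 ‖ Rs1 (parallel, both between nodes 1 and 2) = 1/(1/3900 + 1/50.6) = 49.95 Ω
  Rs2 = R1 + Rp1 (series, joined only at node 1) = 62000 + 49.95 = 62050 Ω
R_eq = 62.05 kΩ

Final answer: 62.05 kΩ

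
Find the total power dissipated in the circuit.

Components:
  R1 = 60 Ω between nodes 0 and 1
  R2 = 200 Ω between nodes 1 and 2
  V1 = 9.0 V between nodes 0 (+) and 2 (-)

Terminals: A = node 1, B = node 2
Nodal analysis, taking node 2 as the 0 V reference.
Source V1 fixes V_0 = 9 V.
KCL at each unknown node (sum of currents leaving = 0; resistances in Ω):
  Node 1: (V_1 - 9)/60 + (V_1 - 0)/200 = 0
Collecting terms: 0.02167 × V_1 = 0.15  =>  V_1 = 6.923 V
Power in each resistor, P = (ΔV)²/R:
  P_R1 = (9 - 6.923)²/60 = 0.07189 W
  P_R2 = (6.923 - 0)²/200 = 0.2396 W
P_total = P_R1 + P_R2 = 0.3115 W

Final answer: 0.3115 W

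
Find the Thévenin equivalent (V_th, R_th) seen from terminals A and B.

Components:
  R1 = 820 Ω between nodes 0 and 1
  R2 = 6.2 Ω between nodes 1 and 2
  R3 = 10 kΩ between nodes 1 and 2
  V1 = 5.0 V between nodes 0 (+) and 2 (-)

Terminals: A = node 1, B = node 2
Step 1 — V_th is the open-circuit voltage V_A - V_B (nothing connected across the terminals).
Nodal analysis, taking node 2 as the 0 V reference.
Source V1 fixes V_0 = 5 V.
KCL at each unknown node (sum of currents leaving = 0; resistances in Ω):
  Node 1: (V_1 - 5)/820 + (V_1 - 0)/6.2 + (V_1 - 0)/10000 = 0
Collecting terms: 0.1626 × V_1 = 0.006098  =>  V_1 = 0.0375 V
V_th = V_1 - V_2 = 0.0375 - 0 = 0.0375 V
Step 2 — R_th: zero the source — replace V1 by a short circuit (node 2 merges into node 0) — and find the resistance seen between A (node 1) and B (node 0).
Reduce the network between node 1 (A) and node 0 (B) by series/parallel combination:
  Rp1 = R1 ‖ R2 ‖ R3 (parallel, all between nodes 0 and 1) = 1/(1/820 + 1/6.2 + 1/10000) = 6.15 Ω
R_th = 6.15 Ω

Final answer: V_th = 0.0375 V, R_th = 6.15 Ω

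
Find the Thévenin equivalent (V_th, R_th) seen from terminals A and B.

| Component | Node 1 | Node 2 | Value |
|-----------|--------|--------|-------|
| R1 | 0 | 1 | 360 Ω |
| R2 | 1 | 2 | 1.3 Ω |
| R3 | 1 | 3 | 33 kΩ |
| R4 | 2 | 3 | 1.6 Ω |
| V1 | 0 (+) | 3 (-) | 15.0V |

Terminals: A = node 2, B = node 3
Step 1 — V_th is the open-circuit voltage V_A - V_B (nothing connected across the terminals).
Nodal analysis, taking node 3 as the 0 V reference.
Source V1 fixes V_0 = 15 V.
KCL at each unknown node (sum of currents leaving = 0; resistances in Ω):
  Node 1: (V_1 - 15)/360 + (V_1 - V_2)/1.3 + (V_1 - 0)/33000 = 0
  Node 2: (V_2 - V_1)/1.3 + (V_2 - 0)/1.6 = 0
Collecting terms (coefficients in siemens):
  0.772·V_1 - 0.7692·V_2 = 0.04167
  1.394·V_2 - 0.7692·V_1 = 0
Determinant D = (0.772)(1.394) - (-0.7692)(-0.7692) = 0.4847
V_1 = [(0.04167)(1.394) - (-0.7692)(0)]/D = 0.1199 V
V_2 = [(0.772)(0) - (0.04167)(-0.7692)]/D = 0.06613 V
V_th = V_2 - V_3 = 0.06613 - 0 = 0.06613 V
Step 2 — R_th: zero the source — replace V1 by a short circuit (node 3 merges into node 0) — and find the resistance seen between A (node 2) and B (node 0).
Reduce the network between node 2 (A) and node 0 (B) by series/parallel combination:
  Rp1 = R1 ‖ R3 (parallel, both between nodes 0 and 1) = 1/(1/360 + 1/33000) = 356.1 Ω
  Rs1 = R2 + Rp1 (series, joined only at node 1) = 1.3 + 356.1 = 357.4 Ω
  Rp2 = R4 ‖ Rs1 (parallel, both between nodes 0 and 2) = 1/(1/1.6 + 1/357.4) = 1.593 Ω
R_th = 1.593 Ω

Final answer: V_th = 0.06613 V, R_th = 1.593 Ω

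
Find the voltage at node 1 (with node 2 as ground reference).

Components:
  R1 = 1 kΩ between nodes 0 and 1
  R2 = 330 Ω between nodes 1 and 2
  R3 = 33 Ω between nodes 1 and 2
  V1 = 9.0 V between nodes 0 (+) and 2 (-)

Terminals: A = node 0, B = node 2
Nodal analysis, taking node 2 as the 0 V reference.
Source V1 fixes V_0 = 9 V.
KCL at each unknown node (sum of currents leaving = 0; resistances in Ω):
  Node 1: (V_1 - 9)/1000 + (V_1 - 0)/330 + (V_1 - 0)/33 = 0
Collecting terms: 0.03433 × V_1 = 0.009  =>  V_1 = 0.2621 V
The requested potential is V_1 = 0.2621 V.

Final answer: V_1 = 0.2621 V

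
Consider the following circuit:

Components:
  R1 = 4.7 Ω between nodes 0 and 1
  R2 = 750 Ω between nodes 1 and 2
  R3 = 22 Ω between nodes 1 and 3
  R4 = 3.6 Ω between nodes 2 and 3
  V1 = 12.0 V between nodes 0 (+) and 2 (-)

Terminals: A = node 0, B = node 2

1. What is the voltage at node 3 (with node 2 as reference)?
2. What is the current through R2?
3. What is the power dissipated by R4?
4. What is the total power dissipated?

Nodal analysis, taking node 2 as the 0 V reference.
Source V1 fixes V_0 = 12 V.
KCL at each unknown node (sum of currents leaving = 0; resistances in Ω):
  Node 1: (V_1 - 12)/4.7 + (V_1 - 0)/750 + (V_1 - V_3)/22 = 0
  Node 3: (V_3 - V_1)/22 + (V_3 - 0)/3.6 = 0
Collecting terms (coefficients in siemens):
  0.2596·V_1 - 0.04545·V_3 = 2.553
  0.3232·V_3 - 0.04545·V_1 = 0
Determinant D = (0.2596)(0.3232) - (-0.04545)(-0.04545) = 0.08183
V_1 = [(2.553)(0.3232) - (-0.04545)(0)]/D = 10.09 V
V_3 = [(0.2596)(0) - (2.553)(-0.04545)]/D = 1.418 V
Part 1:
  Read off the nodal solution: V_3 = 1.418 V
Part 2:
  I_R2 = (V_1 - V_2)/R2 = (10.09 - 0)/750 = 0.01345 A
  Magnitude: I_R2 = 0.01345 A
Part 3:
  I_R4 = (V_2 - V_3)/R4 = (0 - 1.418)/3.6 = -0.394 A
  P_R4 = I_R4² × R4 = (-0.394)² × 3.6 = 0.5587 W
Part 4:
  Power in each resistor, P = (ΔV)²/R:
    P_R1 = (12 - 10.09)²/4.7 = 0.7801 W
    P_R2 = (10.09 - 0)²/750 = 0.1356 W
    P_R3 = (10.09 - 1.418)²/22 = 3.414 W
    P_R4 = (0 - 1.418)²/3.6 = 0.5587 W
  P_total = P_R1 + P_R2 + P_R3 + P_R4 = 4.889 W

Final answers:
1. V_3 = 1.418 V
2. I_R2 = 0.01345 A
3. P_R4 = 0.5587 W
4. P_total = 4.889 W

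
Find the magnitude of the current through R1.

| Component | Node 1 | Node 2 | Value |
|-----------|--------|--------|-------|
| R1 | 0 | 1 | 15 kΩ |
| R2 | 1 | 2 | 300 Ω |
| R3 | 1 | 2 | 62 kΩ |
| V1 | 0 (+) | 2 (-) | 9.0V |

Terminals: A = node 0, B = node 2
Nodal analysis, taking node 2 as the 0 V reference.
Source V1 fixes V_0 = 9 V.
KCL at each unknown node (sum of currents leaving = 0; resistances in Ω):
  Node 1: (V_1 - 9)/15000 + (V_1 - 0)/300 + (V_1 - 0)/62000 = 0
Collecting terms: 0.003416 × V_1 = 0.0006  =>  V_1 = 0.1756 V
I_R1 = (V_0 - V_1)/R1 = (9 - 0.1756)/15000 = 0.0005883 A
|I_R1| = 0.0005883 A

Final answer: |I_R1| = 0.0005883 A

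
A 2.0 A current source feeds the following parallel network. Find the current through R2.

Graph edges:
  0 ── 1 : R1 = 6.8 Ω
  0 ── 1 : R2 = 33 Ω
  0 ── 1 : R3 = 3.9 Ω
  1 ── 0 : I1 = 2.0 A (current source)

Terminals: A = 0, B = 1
All resistors sit directly between nodes 0 and 1, so they are in parallel and share one voltage V; the full source current 2 A splits among them.
1/R_par = 1/6.8 + 1/33 + 1/3.9 = 0.4338 S  =>  R_par = 2.305 Ω
V = I × R_par = 2 × 2.305 = 4.611 V
I_R2 = V/R2 = 4.611/33 = 0.1397 A

Final answer: 0.1397 A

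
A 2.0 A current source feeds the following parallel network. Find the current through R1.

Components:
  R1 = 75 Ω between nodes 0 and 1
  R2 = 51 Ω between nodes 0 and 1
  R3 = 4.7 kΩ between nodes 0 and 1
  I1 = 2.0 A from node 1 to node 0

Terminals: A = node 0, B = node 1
All resistors sit directly between nodes 0 and 1, so they are in parallel and share one voltage V; the full source current 2 A splits among them.
1/R_par = 1/75 + 1/51 + 1/4700 = 0.03315 S  =>  R_par = 30.16 Ω
V = I × R_par = 2 × 30.16 = 60.32 V
I_R1 = V/R1 = 60.32/75 = 0.8043 A

Final answer: 0.8043 A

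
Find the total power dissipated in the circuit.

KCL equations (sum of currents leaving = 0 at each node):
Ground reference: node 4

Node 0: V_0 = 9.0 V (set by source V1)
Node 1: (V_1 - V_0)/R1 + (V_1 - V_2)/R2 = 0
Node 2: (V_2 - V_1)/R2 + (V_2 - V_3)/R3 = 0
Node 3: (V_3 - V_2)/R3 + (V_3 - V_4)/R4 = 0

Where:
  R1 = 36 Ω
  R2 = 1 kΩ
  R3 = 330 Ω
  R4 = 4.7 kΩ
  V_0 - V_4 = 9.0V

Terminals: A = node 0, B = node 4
Nodal analysis, taking node 4 as the 0 V reference.
Source V1 fixes V_0 = 9 V.
KCL at each unknown node (sum of currents leaving = 0; resistances in Ω):
  Node 1: (V_1 - 9)/36 + (V_1 - V_2)/1000 = 0
  Node 2: (V_2 - V_1)/1000 + (V_2 - V_3)/330 = 0
  Node 3: (V_3 - V_2)/330 + (V_3 - 0)/4700 = 0
Collecting terms (coefficients in siemens):
  0.02878·V_1 - 0.001·V_2 = 0.25
  0.00403·V_2 - 0.001·V_1 - 0.00303·V_3 = 0
  0.003243·V_3 - 0.00303·V_2 = 0
Solving these 3 simultaneous equations (Gaussian elimination) gives:
  V_1 = 8.947 V, V_2 = 7.463 V, V_3 = 6.973 V
Power in each resistor, P = (ΔV)²/R:
  P_R1 = (9 - 8.947)²/36 = 0.00007925 W
  P_R2 = (8.947 - 7.463)²/1000 = 0.002201 W
  P_R3 = (7.463 - 6.973)²/330 = 0.0007264 W
  P_R4 = (6.973 - 0)²/4700 = 0.01035 W
P_total = P_R1 + P_R2 + P_R3 + P_R4 = 0.01335 W

Final answer: 0.01335 W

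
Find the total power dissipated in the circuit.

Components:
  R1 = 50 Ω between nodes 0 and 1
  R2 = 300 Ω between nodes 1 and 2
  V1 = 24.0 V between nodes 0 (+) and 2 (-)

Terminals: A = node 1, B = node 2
Nodal analysis, taking node 2 as the 0 V reference.
Source V1 fixes V_0 = 24 V.
KCL at each unknown node (sum of currents leaving = 0; resistances in Ω):
  Node 1: (V_1 - 24)/50 + (V_1 - 0)/300 = 0
Collecting terms: 0.02333 × V_1 = 0.48  =>  V_1 = 20.57 V
Power in each resistor, P = (ΔV)²/R:
  P_R1 = (24 - 20.57)²/50 = 0.2351 W
  P_R2 = (20.57 - 0)²/300 = 1.411 W
P_total = P_R1 + P_R2 = 1.646 W

Final answer: 1.646 W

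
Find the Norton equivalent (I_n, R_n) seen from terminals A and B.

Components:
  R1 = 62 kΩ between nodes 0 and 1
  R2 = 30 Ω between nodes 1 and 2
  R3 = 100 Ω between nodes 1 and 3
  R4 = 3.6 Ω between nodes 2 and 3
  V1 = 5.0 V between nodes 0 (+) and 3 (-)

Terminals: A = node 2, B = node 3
Find the Thévenin equivalent first; then I_n = V_th/R_th and R_n = R_th.
Step 1 — V_th is the open-circuit voltage V_A - V_B (nothing connected across the terminals).
Nodal analysis, taking node 3 as the 0 V reference.
Source V1 fixes V_0 = 5 V.
KCL at each unknown node (sum of currents leaving = 0; resistances in Ω):
  Node 1: (V_1 - 5)/62000 + (V_1 - V_2)/30 + (V_1 - 0)/100 = 0
  Node 2: (V_2 - V_1)/30 + (V_2 - 0)/3.6 = 0
Collecting terms (coefficients in siemens):
  0.04335·V_1 - 0.03333·V_2 = 0.00008065
  0.3111·V_2 - 0.03333·V_1 = 0
Determinant D = (0.04335)(0.3111) - (-0.03333)(-0.03333) = 0.01238
V_1 = [(0.00008065)(0.3111) - (-0.03333)(0)]/D = 0.002027 V
V_2 = [(0.04335)(0) - (0.00008065)(-0.03333)]/D = 0.0002172 V
V_th = V_2 - V_3 = 0.0002172 - 0 = 0.0002172 V
Step 2 — R_th: zero the source — replace V1 by a short circuit (node 3 merges into node 0) — and find the resistance seen between A (node 2) and B (node 0).
Reduce the network between node 2 (A) and node 0 (B) by series/parallel combination:
  Rp1 = R1 ‖ R3 (parallel, both between nodes 0 and 1) = 1/(1/62000 + 1/100) = 99.84 Ω
  Rs1 = R2 + Rp1 (series, joined only at node 1) = 30 + 99.84 = 129.8 Ω
  Rp2 = R4 ‖ Rs1 (parallel, both between nodes 0 and 2) = 1/(1/3.6 + 1/129.8) = 3.503 Ω
R_th = 3.503 Ω
I_n = V_th/R_th = 0.0002172/3.503 = 0.00006201 A, and R_n = R_th = 3.503 Ω

Final answer: I_n = 6.201e-05 A, R_n = 3.503 Ω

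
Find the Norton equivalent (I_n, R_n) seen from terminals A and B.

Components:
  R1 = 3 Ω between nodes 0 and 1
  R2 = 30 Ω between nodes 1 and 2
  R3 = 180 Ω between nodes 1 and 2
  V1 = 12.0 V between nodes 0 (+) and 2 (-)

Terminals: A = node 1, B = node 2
Find the Thévenin equivalent first; then I_n = V_th/R_th and R_n = R_th.
Step 1 — V_th is the open-circuit voltage V_A - V_B (nothing connected across the terminals).
Nodal analysis, taking node 2 as the 0 V reference.
Source V1 fixes V_0 = 12 V.
KCL at each unknown node (sum of currents leaving = 0; resistances in Ω):
  Node 1: (V_1 - 12)/3 + (V_1 - 0)/30 + (V_1 - 0)/180 = 0
Collecting terms: 0.3722 × V_1 = 4  =>  V_1 = 10.75 V
V_th = V_1 - V_2 = 10.75 - 0 = 10.75 V
Step 2 — R_th: zero the source — replace V1 by a short circuit (node 2 merges into node 0) — and find the resistance seen between A (node 1) and B (node 0).
Reduce the network between node 1 (A) and node 0 (B) by series/parallel combination:
  Rp1 = R1 ‖ R2 ‖ R3 (parallel, all between nodes 0 and 1) = 1/(1/3 + 1/30 + 1/180) = 2.687 Ω
R_th = 2.687 Ω
I_n = V_th/R_th = 10.75/2.687 = 4 A, and R_n = R_th = 2.687 Ω

Final answer: I_n = 4 A, R_n = 2.687 Ω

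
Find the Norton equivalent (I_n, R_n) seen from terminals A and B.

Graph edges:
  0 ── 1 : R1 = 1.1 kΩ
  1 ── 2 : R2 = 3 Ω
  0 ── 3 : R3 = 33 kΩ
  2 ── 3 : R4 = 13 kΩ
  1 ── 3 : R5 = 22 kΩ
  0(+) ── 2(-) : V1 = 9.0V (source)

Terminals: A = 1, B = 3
Find the Thévenin equivalent first; then I_n = V_th/R_th and R_n = R_th.
Step 1 — V_th is the open-circuit voltage V_A - V_B (nothing connected across the terminals).
Nodal analysis, taking node 2 as the 0 V reference.
Source V1 fixes V_0 = 9 V.
KCL at each unknown node (sum of currents leaving = 0; resistances in Ω):
  Node 1: (V_1 - 9)/1100 + (V_1 - 0)/3 + (V_1 - V_3)/22000 = 0
  Node 3: (V_3 - 9)/33000 + (V_3 - 0)/13000 + (V_3 - V_1)/22000 = 0
Collecting terms (coefficients in siemens):
  0.3343·V_1 - 0.00004545·V_3 = 0.008182
  0.0001527·V_3 - 0.00004545·V_1 = 0.0002727
Determinant D = (0.3343)(0.0001527) - (-0.00004545)(-0.00004545) = 0.00005104
V_1 = [(0.008182)(0.0001527) - (-0.00004545)(0.0002727)]/D = 0.02472 V
V_3 = [(0.3343)(0.0002727) - (0.008182)(-0.00004545)]/D = 1.794 V
V_th = V_1 - V_3 = 0.02472 - 1.794 = -1.769 V
Step 2 — R_th: zero the source — replace V1 by a short circuit (node 2 merges into node 0) — and find the resistance seen between A (node 1) and B (node 3).
Reduce the network between node 1 (A) and node 3 (B) by series/parallel combination:
  Rp1 = R1 ‖ R2 (parallel, both between nodes 0 and 1) = 1/(1/1100 + 1/3) = 2.992 Ω
  Rp2 = R3 ‖ R4 (parallel, both between nodes 0 and 3) = 1/(1/33000 + 1/13000) = 9326 Ω
  Rs1 = Rp1 + Rp2 (series, joined only at node 0) = 2.992 + 9326 = 9329 Ω
  Rp3 = R5 ‖ Rs1 (parallel, both between nodes 1 and 3) = 1/(1/22000 + 1/9329) = 6551 Ω
R_th = 6.551 kΩ
I_n = V_th/R_th = -1.769/6551 = -0.00027 A, and R_n = R_th = 6.551 kΩ

Final answer: I_n = -0.00027 A, R_n = 6.551 kΩ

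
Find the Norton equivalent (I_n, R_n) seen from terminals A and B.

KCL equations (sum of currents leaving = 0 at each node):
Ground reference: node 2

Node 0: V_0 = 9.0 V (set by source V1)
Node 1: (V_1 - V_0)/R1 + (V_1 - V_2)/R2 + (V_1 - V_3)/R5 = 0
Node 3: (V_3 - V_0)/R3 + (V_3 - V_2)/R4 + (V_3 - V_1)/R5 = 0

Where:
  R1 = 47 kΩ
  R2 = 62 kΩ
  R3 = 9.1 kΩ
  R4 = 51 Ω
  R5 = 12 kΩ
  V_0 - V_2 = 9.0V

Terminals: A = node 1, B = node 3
Find the Thévenin equivalent first; then I_n = V_th/R_th and R_n = R_th.
Step 1 — V_th is the open-circuit voltage V_A - V_B (nothing connected across the terminals).
Nodal analysis, taking node 2 as the 0 V reference.
Source V1 fixes V_0 = 9 V.
KCL at each unknown node (sum of currents leaving = 0; resistances in Ω):
  Node 1: (V_1 - 9)/47000 + (V_1 - 0)/62000 + (V_1 - V_3)/12000 = 0
  Node 3: (V_3 - 9)/9100 + (V_3 - 0)/51 + (V_3 - V_1)/12000 = 0
Collecting terms (coefficients in siemens):
  0.0001207·V_1 - 0.00008333·V_3 = 0.0001915
  0.0198·V_3 - 0.00008333·V_1 = 0.000989
Determinant D = (0.0001207)(0.0198) - (-0.00008333)(-0.00008333) = 0.000002384
V_1 = [(0.0001915)(0.0198) - (-0.00008333)(0.000989)]/D = 1.625 V
V_3 = [(0.0001207)(0.000989) - (0.0001915)(-0.00008333)]/D = 0.05679 V
V_th = V_1 - V_3 = 1.625 - 0.05679 = 1.568 V
Step 2 — R_th: zero the source — replace V1 by a short circuit (node 2 merges into node 0) — and find the resistance seen between A (node 1) and B (node 3).
Reduce the network between node 1 (A) and node 3 (B) by series/parallel combination:
  Rp1 = R1 ‖ R2 (parallel, both between nodes 0 and 1) = 1/(1/47000 + 1/62000) = 26730 Ω
  Rp2 = R3 ‖ R4 (parallel, both between nodes 0 and 3) = 1/(1/9100 + 1/51) = 50.72 Ω
  Rs1 = Rp1 + Rp2 (series, joined only at node 0) = 26730 + 50.72 = 26780 Ω
  Rp3 = R5 ‖ Rs1 (parallel, both between nodes 1 and 3) = 1/(1/12000 + 1/26780) = 8287 Ω
R_th = 8.287 kΩ
I_n = V_th/R_th = 1.568/8287 = 0.0001893 A, and R_n = R_th = 8.287 kΩ

Final answer: I_n = 0.0001893 A, R_n = 8.287 kΩ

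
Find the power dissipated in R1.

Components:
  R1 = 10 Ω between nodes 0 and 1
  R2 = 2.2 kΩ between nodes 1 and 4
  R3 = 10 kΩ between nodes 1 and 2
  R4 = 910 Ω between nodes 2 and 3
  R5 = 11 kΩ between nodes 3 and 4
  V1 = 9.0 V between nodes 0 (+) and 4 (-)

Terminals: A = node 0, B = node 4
Nodal analysis, taking node 4 as the 0 V reference.
Source V1 fixes V_0 = 9 V.
KCL at each unknown node (sum of currents leaving = 0; resistances in Ω):
  Node 1: (V_1 - 9)/10 + (V_1 - 0)/2200 + (V_1 - V_2)/10000 = 0
  Node 2: (V_2 - V_1)/10000 + (V_2 - V_3)/910 = 0
  Node 3: (V_3 - V_2)/910 + (V_3 - 0)/11000 = 0
Collecting terms (coefficients in siemens):
  0.1006·V_1 - 0.0001·V_2 = 0.9
  0.001199·V_2 - 0.0001·V_1 - 0.001099·V_3 = 0
  0.00119·V_3 - 0.001099·V_2 = 0
Solving these 3 simultaneous equations (Gaussian elimination) gives:
  V_1 = 8.955 V, V_2 = 4.868 V, V_3 = 4.496 V
I_R1 = (V_0 - V_1)/R1 = (9 - 8.955)/10 = 0.004479 A
P_R1 = I_R1² × R1 = (0.004479)² × 10 = 0.0002006 W

Final answer: 0.0002006 W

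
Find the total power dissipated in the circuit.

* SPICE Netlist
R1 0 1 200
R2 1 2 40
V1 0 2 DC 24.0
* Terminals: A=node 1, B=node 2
Nodal analysis, taking node 2 as the 0 V reference.
Source V1 fixes V_0 = 24 V.
KCL at each unknown node (sum of currents leaving = 0; resistances in Ω):
  Node 1: (V_1 - 24)/200 + (V_1 - 0)/40 = 0
Collecting terms: 0.03 × V_1 = 0.12  =>  V_1 = 4 V
Power in each resistor, P = (ΔV)²/R:
  P_R1 = (24 - 4)²/200 = 2 W
  P_R2 = (4 - 0)²/40 = 0.4 W
P_total = P_R1 + P_R2 = 2.4 W

Final answer: 2.4 W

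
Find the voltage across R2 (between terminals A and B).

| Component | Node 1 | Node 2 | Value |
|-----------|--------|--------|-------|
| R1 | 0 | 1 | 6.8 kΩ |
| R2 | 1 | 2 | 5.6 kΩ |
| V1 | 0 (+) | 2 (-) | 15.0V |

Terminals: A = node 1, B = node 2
R1 and R2 are in series across V1 (node 0 → node 1 → node 2), and the output A–B is taken across R2, so this is a voltage divider.
Series current: I = V1/(R1 + R2) = 15/(6800 + 5600) = 15/12400 = 0.00121 A
V_R2 = I × R2 = V1 × R2/(R1 + R2) = 15 × 5600/12400 = 6.774 V

Final answer: 6.774 V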